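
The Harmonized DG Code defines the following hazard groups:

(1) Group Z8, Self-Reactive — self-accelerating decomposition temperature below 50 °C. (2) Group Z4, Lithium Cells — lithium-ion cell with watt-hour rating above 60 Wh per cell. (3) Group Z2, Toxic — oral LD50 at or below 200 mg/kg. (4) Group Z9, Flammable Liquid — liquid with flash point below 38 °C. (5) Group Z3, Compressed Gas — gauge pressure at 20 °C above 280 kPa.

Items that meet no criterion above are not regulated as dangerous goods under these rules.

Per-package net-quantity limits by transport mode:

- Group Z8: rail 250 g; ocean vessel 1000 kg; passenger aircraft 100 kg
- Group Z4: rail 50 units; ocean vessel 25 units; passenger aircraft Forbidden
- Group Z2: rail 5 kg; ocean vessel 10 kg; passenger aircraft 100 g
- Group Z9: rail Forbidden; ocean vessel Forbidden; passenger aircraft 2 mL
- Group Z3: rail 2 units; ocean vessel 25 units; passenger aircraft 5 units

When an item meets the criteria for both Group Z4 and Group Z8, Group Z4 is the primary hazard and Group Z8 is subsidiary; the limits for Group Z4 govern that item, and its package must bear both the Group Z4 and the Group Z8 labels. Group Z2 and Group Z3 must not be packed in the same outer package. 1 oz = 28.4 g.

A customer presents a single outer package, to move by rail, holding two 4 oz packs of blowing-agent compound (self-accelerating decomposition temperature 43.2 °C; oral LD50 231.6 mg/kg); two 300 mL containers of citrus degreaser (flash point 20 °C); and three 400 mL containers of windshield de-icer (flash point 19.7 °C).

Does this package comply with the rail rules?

No

The blowing-agent compound has self-accelerating decomposition temperature 43.2 °C, which is < 50 °C, so it is Group Z8 (Self-Reactive).
With flash point 20 °C (< 38 °C), the citrus degreaser falls in Group Z9.
Windshield de-icer: flash point 19.7 °C < 38 °C → Group Z9 (Flammable Liquid).
Total Group Z9: (two 300 mL containers = 600 mL) + (three 400 mL containers = 1.2 L) = 1.8 L.
Group Z9 is Forbidden by rail.
Group Z8 quantity: two 4 oz packs = 227.2 g.
227.2 g is within the rail limit of 250 g for Group Z8.
The segregation rule (Group Z2 with Group Z3) does not apply to Group Z9 with Group Z8.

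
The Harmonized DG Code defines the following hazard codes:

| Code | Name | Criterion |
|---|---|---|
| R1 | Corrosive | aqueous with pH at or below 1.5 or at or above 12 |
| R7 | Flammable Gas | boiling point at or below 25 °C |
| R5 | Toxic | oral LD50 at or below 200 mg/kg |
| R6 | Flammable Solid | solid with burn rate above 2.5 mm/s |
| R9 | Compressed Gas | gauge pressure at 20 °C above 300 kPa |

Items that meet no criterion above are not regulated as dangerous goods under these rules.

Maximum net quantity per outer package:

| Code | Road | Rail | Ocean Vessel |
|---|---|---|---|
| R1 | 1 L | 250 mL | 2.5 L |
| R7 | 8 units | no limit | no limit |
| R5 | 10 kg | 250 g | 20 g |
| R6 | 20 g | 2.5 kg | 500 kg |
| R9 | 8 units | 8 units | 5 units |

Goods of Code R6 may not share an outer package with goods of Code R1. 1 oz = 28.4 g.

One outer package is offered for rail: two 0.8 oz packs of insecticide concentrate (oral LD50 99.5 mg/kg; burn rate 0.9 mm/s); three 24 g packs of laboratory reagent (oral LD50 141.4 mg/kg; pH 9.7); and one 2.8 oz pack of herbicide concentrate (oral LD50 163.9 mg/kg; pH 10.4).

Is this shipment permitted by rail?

Yes

Insecticide concentrate: oral LD50 99.5 mg/kg ≤ 200 mg/kg → Code R5 (Toxic).
Laboratory reagent: oral LD50 141.4 mg/kg ≤ 200 mg/kg → Code R5 (Toxic).
Herbicide concentrate: oral LD50 163.9 mg/kg ≤ 200 mg/kg → Code R5 (Toxic).
Total Code R5: (two 0.8 oz packs = 45.44 g) + (three 24 g packs = 72 g) + (one 2.8 oz pack = 79.52 g) = 196.96 g.
196.96 g ≤ 250 g (rail limit, Code R5) — within limit.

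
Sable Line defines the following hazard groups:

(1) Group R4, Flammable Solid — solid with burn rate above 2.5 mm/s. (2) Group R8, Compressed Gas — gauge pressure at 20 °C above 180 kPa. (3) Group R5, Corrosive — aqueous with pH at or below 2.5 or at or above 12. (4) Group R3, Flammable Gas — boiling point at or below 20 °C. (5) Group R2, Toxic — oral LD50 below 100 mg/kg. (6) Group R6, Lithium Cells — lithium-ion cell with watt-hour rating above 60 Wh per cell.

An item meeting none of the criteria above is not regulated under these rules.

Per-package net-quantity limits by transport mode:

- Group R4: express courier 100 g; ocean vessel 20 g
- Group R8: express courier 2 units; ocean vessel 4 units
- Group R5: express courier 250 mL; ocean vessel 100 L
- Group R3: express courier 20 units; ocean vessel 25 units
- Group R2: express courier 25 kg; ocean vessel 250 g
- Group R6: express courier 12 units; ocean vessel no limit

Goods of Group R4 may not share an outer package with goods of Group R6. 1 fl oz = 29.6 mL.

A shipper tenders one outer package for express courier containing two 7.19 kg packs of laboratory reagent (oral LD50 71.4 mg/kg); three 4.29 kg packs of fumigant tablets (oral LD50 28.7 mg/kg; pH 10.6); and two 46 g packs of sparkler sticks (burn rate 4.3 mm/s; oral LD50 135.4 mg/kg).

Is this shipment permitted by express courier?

No

Laboratory reagent: oral LD50 71.4 mg/kg < 100 mg/kg → Group R2 (Toxic).
With oral LD50 28.7 mg/kg (< 100 mg/kg), the fumigant tablets fall in Group R2.
With burn rate 4.3 mm/s (> 2.5 mm/s), the sparkler sticks fall in Group R4.
Group R2 net quantity: (two 7.19 kg packs = 14.38 kg) + (three 4.29 kg packs = 12.87 kg) = 27.25 kg.
That exceeds the Group R2 express courier limit of 25 kg.
Group R4 quantity: two 46 g packs = 92 g.
92 g ≤ 100 g (express courier limit, Group R4) — within limit.
The segregation rule (Group R4 with Group R6) does not apply to Group R2 with Group R4.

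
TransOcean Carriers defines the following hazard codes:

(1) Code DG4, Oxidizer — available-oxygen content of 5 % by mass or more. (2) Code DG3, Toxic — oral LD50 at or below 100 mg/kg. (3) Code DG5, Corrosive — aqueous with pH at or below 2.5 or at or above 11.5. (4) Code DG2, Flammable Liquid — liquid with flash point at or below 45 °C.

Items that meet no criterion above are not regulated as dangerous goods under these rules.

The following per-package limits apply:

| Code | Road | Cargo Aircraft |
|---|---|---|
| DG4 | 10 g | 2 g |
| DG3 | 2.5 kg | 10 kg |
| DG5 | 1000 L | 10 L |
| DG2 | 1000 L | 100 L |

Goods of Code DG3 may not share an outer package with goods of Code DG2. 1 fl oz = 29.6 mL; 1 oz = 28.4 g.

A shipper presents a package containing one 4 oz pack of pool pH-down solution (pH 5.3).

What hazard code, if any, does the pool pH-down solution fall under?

Not regulated

pH 5.3 is between 2.5 and 11.5, so Code DG5 does not apply.
No criterion is met, so the item is not regulated.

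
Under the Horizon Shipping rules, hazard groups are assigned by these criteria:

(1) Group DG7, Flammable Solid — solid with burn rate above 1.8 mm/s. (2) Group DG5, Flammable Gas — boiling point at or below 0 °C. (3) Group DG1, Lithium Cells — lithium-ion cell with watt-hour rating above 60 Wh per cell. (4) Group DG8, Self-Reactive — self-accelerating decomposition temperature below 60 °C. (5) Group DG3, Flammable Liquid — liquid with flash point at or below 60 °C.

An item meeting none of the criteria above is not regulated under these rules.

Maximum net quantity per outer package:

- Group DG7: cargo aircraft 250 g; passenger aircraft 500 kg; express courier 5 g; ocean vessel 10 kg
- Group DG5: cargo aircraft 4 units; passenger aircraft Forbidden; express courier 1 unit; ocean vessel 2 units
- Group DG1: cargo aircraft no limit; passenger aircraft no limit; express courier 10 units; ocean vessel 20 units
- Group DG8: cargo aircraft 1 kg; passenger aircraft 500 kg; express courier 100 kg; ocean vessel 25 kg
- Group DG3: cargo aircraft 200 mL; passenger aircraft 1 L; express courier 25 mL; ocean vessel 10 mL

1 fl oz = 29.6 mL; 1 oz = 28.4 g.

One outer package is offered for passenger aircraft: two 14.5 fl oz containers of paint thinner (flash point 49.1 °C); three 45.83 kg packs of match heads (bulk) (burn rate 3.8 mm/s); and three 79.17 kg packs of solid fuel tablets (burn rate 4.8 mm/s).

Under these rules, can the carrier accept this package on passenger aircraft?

Yes

Paint thinner: flash point 49.1 °C ≤ 60 °C → Group DG3 (Flammable Liquid).
Match heads (bulk): burn rate 3.8 mm/s > 1.8 mm/s → Group DG7 (Flammable Solid).
The solid fuel tablets have burn rate 4.8 mm/s, which is > 1.8 mm/s, so they are Group DG7 (Flammable Solid).
Group DG3 quantity: two 14.5 fl oz containers = 858.4 mL.
That is within the Group DG3 passenger aircraft limit of 1 L.
Group DG7 net quantity: (three 45.83 kg packs = 137.49 kg) + (three 79.17 kg packs = 237.51 kg) = 375 kg.
That is within the Group DG7 passenger aircraft limit of 500 kg.
Every hazard group is within its passenger aircraft limit and no segregation rule is violated.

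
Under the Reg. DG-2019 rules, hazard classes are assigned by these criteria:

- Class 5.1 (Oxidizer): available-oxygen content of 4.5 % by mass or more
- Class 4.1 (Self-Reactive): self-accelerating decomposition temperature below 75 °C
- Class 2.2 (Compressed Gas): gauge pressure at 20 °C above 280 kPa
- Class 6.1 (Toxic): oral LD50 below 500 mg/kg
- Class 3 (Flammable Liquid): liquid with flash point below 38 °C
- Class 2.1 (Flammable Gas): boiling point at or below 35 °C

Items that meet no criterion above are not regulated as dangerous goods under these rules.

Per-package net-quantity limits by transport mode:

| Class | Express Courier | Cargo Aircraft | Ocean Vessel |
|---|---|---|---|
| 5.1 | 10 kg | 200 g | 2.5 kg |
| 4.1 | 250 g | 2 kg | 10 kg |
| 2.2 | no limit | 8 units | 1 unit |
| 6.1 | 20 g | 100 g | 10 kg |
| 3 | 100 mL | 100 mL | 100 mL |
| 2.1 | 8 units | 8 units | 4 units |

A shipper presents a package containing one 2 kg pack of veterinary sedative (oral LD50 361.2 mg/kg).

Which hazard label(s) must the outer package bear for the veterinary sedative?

With oral LD50 361.2 mg/kg (< 500 mg/kg), the veterinary sedative falls in Class 6.1.
Only the Class 6.1 label is required.

Class 6.1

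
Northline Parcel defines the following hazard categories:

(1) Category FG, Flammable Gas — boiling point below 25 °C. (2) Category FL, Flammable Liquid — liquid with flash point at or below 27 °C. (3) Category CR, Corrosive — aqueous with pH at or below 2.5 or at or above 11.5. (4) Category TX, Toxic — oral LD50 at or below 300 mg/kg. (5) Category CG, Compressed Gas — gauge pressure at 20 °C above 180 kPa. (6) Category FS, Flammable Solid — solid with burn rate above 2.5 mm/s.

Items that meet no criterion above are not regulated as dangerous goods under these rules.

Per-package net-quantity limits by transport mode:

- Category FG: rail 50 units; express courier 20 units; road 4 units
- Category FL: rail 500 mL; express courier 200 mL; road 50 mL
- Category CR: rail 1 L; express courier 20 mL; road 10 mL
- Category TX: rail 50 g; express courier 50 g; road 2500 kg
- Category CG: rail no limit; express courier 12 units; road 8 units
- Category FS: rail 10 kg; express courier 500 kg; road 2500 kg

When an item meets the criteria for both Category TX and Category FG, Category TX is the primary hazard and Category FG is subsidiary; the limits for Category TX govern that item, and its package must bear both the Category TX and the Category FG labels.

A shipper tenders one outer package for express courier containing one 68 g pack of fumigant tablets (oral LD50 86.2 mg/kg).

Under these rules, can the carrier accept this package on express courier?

The fumigant tablets have oral LD50 86.2 mg/kg, which is ≤ 300 mg/kg, so they are Category TX (Toxic).
Category TX quantity: 68 g.
That exceeds the Category TX express courier limit of 50 g.

No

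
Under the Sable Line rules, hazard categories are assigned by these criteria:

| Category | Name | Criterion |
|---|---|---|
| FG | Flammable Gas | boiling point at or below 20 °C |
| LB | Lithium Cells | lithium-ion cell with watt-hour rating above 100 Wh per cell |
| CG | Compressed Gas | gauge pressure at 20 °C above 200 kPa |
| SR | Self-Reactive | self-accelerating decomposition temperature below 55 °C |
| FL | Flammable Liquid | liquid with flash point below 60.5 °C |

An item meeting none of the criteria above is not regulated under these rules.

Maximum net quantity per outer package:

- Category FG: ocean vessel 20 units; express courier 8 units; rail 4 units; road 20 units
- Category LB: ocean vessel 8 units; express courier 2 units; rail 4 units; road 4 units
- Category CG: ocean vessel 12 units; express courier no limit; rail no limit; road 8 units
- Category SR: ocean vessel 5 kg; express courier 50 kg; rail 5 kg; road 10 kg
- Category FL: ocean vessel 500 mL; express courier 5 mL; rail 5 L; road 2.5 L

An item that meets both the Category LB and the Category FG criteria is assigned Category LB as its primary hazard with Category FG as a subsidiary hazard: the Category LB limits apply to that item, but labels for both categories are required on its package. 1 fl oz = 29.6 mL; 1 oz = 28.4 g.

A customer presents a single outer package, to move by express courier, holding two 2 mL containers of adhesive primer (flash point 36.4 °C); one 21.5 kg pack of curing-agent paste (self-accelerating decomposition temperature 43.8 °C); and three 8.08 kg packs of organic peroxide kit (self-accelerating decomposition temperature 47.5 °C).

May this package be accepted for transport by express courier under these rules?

Flash point 36.4 °C meets the Category FL criterion (Flammable Liquid), so the adhesive primer is Category FL.
The curing-agent paste has self-accelerating decomposition temperature 43.8 °C, which is < 55 °C, so it is Category SR (Self-Reactive).
The organic peroxide kit has self-accelerating decomposition temperature 47.5 °C, which is < 55 °C, so it is Category SR (Self-Reactive).
Category FL quantity: two 2 mL containers = 4 mL.
4 mL ≤ 5 mL (express courier limit, Category FL) — within limit.
Total Category SR: 21.5 kg + (three 8.08 kg packs = 24.24 kg) = 45.74 kg.
That is within the Category SR express courier limit of 50 kg.
Every hazard category is within its express courier limit and no segregation rule is violated.

Yes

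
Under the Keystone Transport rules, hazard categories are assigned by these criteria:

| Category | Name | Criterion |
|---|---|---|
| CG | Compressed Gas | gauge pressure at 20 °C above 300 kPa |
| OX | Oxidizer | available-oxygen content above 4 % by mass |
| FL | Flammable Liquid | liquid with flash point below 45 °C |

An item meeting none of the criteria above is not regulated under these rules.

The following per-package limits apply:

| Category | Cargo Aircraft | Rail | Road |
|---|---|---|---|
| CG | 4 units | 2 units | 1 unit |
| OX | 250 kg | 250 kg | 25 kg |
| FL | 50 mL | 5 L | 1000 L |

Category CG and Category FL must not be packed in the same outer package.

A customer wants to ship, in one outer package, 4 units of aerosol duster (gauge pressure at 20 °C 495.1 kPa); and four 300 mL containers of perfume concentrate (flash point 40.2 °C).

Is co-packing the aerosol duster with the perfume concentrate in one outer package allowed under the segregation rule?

No

The aerosol duster has gauge pressure at 20 °C 495.1 kPa, which is > 300 kPa, so it is Category CG (Compressed Gas).
The perfume concentrate has flash point 40.2 °C, which is < 45 °C, so it is Category FL (Flammable Liquid).
Category CG and Category FL may not share an outer package.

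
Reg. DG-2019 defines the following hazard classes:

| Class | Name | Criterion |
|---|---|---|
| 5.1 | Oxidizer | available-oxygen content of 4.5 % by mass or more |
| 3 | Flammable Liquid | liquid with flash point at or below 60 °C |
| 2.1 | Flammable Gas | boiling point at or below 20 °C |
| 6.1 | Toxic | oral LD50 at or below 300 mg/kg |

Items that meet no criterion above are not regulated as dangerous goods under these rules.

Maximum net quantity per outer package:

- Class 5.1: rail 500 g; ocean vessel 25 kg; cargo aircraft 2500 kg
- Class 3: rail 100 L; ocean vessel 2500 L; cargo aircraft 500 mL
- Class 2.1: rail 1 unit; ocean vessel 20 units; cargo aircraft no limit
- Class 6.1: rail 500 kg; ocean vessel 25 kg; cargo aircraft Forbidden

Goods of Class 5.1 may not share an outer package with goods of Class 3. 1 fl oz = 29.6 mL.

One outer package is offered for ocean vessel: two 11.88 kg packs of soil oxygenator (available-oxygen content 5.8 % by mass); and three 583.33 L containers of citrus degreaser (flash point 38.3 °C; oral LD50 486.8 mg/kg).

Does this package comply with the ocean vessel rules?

Soil oxygenator: available-oxygen content 5.8 % by mass ≥ 4.5 % by mass → Class 5.1 (Oxidizer).
Flash point 38.3 °C meets the Class 3 criterion (Flammable Liquid), so the citrus degreaser is Class 3.
Class 5.1 quantity: two 11.88 kg packs = 23.76 kg.
That is within the Class 5.1 ocean vessel limit of 25 kg.
Class 3 quantity: three 583.33 L containers = 1749.99 L.
1749.99 L ≤ 2500 L (ocean vessel limit, Class 3) — within limit.
Class 5.1 and Class 3 may not share an outer package.

No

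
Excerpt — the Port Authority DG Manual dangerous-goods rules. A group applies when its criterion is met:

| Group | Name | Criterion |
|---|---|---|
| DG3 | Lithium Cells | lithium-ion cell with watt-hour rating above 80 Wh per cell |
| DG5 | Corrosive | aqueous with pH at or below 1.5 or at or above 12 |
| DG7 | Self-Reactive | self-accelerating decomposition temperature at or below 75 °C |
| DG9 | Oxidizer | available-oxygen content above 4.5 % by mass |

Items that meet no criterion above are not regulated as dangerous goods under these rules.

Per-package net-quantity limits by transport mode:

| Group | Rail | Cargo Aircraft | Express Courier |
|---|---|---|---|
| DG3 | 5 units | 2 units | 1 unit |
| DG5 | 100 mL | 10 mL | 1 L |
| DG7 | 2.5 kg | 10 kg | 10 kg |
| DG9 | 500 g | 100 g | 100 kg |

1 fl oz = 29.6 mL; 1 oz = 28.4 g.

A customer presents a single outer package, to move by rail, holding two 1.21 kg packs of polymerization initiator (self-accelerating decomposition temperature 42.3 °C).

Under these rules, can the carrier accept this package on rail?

Self-accelerating decomposition temperature 42.3 °C meets the Group DG7 criterion (Self-Reactive), so the polymerization initiator is Group DG7.
Group DG7 quantity: two 1.21 kg packs = 2.42 kg.
2.42 kg ≤ 2.5 kg (rail limit, Group DG7) — within limit.

Yes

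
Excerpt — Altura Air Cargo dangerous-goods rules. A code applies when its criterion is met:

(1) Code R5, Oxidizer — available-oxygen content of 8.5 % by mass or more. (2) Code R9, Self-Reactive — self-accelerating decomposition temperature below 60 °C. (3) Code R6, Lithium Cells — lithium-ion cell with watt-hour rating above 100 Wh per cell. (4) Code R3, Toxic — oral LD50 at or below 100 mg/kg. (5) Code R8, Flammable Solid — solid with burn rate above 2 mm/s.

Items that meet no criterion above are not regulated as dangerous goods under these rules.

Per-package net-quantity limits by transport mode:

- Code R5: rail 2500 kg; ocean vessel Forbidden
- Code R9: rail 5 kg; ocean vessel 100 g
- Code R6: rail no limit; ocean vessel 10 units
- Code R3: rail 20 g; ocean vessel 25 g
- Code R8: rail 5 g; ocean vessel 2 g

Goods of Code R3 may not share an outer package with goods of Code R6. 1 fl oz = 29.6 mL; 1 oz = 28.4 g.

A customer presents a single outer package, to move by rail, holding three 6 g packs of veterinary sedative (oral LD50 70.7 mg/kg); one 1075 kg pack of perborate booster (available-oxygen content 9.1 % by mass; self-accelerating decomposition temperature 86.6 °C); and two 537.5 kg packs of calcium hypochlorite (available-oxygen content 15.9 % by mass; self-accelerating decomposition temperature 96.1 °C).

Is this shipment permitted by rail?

Yes

Oral LD50 70.7 mg/kg meets the Code R3 criterion (Toxic), so the veterinary sedative is Code R3.
With available-oxygen content 9.1 % by mass (≥ 8.5 % by mass), the perborate booster falls in Code R5.
Calcium hypochlorite: available-oxygen content 15.9 % by mass ≥ 8.5 % by mass → Code R5 (Oxidizer).
Code R5 net quantity: 1075 kg + (two 537.5 kg packs = 1075 kg) = 2150 kg.
2150 kg is within the rail limit of 2500 kg for Code R5.
Code R3 quantity: three 6 g packs = 18 g.
18 g ≤ 20 g (rail limit, Code R3) — within limit.
The segregation rule (Code R3 with Code R6) does not apply to Code R5 with Code R3.
Every hazard code is within its rail limit and no segregation rule is violated.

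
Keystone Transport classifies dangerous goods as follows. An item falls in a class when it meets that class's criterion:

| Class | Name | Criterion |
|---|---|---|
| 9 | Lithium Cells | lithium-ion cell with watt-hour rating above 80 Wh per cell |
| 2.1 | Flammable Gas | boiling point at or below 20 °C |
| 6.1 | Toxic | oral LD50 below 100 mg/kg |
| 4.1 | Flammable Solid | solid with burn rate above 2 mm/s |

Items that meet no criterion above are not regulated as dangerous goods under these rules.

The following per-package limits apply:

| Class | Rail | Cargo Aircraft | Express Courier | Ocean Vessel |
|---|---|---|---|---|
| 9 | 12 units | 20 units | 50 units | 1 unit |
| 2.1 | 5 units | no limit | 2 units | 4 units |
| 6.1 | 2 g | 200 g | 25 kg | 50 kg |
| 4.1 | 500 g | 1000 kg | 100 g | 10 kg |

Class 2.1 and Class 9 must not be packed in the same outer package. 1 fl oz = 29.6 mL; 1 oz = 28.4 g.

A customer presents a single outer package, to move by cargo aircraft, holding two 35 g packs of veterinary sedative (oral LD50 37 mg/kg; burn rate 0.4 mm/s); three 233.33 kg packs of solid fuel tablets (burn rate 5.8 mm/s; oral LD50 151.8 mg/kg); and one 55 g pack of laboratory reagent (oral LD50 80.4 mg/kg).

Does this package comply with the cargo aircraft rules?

Veterinary sedative: oral LD50 37 mg/kg < 100 mg/kg → Class 6.1 (Toxic).
Solid fuel tablets: burn rate 5.8 mm/s > 2 mm/s → Class 4.1 (Flammable Solid).
The laboratory reagent has oral LD50 80.4 mg/kg, which is < 100 mg/kg, so it is Class 6.1 (Toxic).
Class 6.1 net quantity: (two 35 g packs = 70 g) + 55 g = 125 g.
That is within the Class 6.1 cargo aircraft limit of 200 g.
Class 4.1 quantity: three 233.33 kg packs = 699.99 kg.
699.99 kg ≤ 1000 kg (cargo aircraft limit, Class 4.1) — within limit.
The segregation rule (Class 2.1 with Class 9) does not apply to Class 6.1 with Class 4.1.
Every hazard class is within its cargo aircraft limit and no segregation rule is violated.

Yes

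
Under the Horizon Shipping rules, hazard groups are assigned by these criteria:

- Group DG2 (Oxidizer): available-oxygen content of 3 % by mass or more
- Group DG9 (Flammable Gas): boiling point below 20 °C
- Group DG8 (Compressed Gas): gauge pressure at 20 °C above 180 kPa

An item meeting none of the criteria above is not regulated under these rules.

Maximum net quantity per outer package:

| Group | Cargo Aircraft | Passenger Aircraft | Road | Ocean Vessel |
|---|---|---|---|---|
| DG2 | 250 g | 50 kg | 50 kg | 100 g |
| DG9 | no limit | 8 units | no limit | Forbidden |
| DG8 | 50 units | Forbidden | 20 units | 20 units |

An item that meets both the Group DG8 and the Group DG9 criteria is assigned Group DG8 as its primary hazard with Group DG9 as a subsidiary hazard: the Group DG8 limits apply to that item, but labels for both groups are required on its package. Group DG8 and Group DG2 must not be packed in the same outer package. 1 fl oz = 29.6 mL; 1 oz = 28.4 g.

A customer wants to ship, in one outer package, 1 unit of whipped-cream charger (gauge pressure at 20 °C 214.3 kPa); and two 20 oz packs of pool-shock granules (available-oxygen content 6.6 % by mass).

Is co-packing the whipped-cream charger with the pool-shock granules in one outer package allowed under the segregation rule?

No

With gauge pressure at 20 °C 214.3 kPa (> 180 kPa), the whipped-cream charger falls in Group DG8.
Pool-shock granules: available-oxygen content 6.6 % by mass ≥ 3 % by mass → Group DG2 (Oxidizer).
Group DG8 and Group DG2 may not share an outer package.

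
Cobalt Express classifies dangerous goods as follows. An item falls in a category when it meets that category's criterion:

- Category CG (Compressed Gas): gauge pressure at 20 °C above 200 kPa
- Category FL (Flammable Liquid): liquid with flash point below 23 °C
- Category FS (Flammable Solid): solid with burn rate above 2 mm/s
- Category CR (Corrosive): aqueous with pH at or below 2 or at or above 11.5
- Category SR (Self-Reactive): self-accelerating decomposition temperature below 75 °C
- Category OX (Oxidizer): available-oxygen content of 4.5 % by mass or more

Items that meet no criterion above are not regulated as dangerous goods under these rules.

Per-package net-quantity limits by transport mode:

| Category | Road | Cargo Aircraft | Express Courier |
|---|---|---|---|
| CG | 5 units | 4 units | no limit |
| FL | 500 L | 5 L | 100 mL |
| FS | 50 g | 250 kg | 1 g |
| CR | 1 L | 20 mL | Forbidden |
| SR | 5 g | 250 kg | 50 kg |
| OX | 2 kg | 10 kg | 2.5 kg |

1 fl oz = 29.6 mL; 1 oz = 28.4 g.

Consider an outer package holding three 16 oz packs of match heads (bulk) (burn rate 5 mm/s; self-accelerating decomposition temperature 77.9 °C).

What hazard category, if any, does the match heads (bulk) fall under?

With burn rate 5 mm/s (> 2 mm/s), the match heads (bulk) fall in Category FS.

Category FS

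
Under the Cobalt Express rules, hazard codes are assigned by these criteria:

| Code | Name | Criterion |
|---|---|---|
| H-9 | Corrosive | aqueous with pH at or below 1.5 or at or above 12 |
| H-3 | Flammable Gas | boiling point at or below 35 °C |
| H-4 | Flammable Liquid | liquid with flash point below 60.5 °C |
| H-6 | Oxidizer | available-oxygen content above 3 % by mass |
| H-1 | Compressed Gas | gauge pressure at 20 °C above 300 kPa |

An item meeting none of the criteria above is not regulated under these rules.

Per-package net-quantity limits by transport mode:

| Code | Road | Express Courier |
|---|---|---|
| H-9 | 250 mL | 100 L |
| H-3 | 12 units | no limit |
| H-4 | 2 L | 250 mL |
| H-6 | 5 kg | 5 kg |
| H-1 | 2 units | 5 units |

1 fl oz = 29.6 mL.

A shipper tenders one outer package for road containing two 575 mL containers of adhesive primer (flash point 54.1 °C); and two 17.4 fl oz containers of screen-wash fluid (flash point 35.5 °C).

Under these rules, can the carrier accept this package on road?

No

With flash point 54.1 °C (< 60.5 °C), the adhesive primer falls in Code H-4.
Screen-wash fluid: flash point 35.5 °C < 60.5 °C → Code H-4 (Flammable Liquid).
Total Code H-4: (two 575 mL containers = 1.15 L) + (two 17.4 fl oz containers = 1030.08 mL) = 2180.08 mL.
2180.08 mL exceeds the road limit of 2 L for Code H-4.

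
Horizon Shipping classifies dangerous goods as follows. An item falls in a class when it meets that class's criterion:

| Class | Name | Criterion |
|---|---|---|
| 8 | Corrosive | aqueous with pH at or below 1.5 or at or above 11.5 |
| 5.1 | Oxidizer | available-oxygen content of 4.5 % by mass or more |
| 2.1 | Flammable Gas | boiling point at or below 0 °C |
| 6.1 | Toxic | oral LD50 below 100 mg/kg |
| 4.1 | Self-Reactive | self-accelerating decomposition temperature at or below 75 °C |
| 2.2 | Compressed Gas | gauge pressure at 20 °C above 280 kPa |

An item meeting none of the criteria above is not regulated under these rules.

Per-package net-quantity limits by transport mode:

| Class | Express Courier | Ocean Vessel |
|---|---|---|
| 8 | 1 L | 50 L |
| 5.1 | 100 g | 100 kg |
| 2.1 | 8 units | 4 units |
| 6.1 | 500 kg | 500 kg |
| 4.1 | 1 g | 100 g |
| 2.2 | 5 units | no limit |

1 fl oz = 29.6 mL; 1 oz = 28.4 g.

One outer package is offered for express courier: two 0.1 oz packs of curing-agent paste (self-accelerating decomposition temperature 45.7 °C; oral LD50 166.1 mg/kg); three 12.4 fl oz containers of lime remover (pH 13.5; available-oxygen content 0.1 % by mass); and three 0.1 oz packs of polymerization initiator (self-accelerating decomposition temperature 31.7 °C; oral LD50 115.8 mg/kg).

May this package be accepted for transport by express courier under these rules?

No

Curing-agent paste: self-accelerating decomposition temperature 45.7 °C ≤ 75 °C → Class 4.1 (Self-Reactive).
With pH 13.5 (≥ 11.5), the lime remover falls in Class 8.
The polymerization initiator has self-accelerating decomposition temperature 31.7 °C, which is ≤ 75 °C, so it is Class 4.1 (Self-Reactive).
Total Class 4.1: (two 0.1 oz packs = 5.68 g) + (three 0.1 oz packs = 8.52 g) = 14.2 g.
That exceeds the Class 4.1 express courier limit of 1 g.
Class 8 quantity: three 12.4 fl oz containers = 1101.12 mL.
1101.12 mL > 1 L (express courier limit, Class 8) — over the limit.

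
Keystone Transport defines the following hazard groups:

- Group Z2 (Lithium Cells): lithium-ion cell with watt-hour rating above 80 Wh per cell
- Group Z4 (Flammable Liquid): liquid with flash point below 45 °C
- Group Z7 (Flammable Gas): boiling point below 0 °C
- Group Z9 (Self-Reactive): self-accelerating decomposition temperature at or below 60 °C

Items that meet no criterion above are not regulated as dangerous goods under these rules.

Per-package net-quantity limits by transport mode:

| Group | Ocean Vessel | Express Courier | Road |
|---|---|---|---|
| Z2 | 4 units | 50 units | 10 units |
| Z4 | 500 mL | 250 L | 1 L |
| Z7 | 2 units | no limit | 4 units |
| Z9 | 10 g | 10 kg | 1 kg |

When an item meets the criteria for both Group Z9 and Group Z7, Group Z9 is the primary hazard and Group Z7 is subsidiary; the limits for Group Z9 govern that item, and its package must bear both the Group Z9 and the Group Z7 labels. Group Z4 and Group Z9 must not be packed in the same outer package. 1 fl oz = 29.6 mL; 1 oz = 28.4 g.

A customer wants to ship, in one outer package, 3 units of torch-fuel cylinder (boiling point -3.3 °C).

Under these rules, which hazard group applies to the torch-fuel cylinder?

The torch-fuel cylinder has boiling point -3.3 °C, which is < 0 °C, so it is Group Z7 (Flammable Gas).

Group Z7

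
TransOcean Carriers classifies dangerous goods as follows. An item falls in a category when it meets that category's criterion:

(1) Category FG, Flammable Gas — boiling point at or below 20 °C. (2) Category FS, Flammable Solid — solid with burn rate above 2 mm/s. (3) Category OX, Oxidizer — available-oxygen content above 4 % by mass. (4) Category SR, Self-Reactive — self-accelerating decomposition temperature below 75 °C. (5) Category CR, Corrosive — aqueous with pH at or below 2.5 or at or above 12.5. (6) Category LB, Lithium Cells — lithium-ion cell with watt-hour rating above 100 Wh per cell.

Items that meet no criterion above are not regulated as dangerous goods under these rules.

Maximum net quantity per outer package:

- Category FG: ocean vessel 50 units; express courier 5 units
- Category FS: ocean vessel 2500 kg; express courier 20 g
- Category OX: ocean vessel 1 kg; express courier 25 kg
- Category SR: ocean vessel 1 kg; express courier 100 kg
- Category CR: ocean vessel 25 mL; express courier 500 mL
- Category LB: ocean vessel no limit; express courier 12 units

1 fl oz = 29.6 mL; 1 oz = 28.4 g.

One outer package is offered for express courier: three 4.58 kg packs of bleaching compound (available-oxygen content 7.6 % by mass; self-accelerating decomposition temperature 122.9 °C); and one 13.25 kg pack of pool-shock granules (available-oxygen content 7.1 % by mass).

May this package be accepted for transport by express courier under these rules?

No

The bleaching compound has available-oxygen content 7.6 % by mass, which is > 4 % by mass, so it is Category OX (Oxidizer).
The pool-shock granules have available-oxygen content 7.1 % by mass, which is > 4 % by mass, so they are Category OX (Oxidizer).
Category OX net quantity: (three 4.58 kg packs = 13.74 kg) + 13.25 kg = 26.99 kg.
26.99 kg exceeds the express courier limit of 25 kg for Category OX.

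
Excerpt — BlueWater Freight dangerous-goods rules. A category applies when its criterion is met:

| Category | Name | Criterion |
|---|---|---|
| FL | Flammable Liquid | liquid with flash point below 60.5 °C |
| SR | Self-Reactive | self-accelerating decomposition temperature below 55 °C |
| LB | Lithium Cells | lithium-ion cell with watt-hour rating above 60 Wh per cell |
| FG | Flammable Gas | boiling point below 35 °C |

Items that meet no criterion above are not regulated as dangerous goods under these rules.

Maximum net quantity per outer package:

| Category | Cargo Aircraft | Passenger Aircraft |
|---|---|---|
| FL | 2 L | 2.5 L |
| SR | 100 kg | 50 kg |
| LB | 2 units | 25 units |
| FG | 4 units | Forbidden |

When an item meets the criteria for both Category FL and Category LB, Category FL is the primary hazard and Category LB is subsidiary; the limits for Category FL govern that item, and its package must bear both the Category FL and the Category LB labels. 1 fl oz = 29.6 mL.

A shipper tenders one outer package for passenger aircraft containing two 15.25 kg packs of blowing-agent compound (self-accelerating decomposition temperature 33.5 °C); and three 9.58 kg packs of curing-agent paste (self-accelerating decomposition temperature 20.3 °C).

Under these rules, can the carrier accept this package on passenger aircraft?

No

With self-accelerating decomposition temperature 33.5 °C (< 55 °C), the blowing-agent compound falls in Category SR.
Curing-agent paste: self-accelerating decomposition temperature 20.3 °C < 55 °C → Category SR (Self-Reactive).
Category SR net quantity: (two 15.25 kg packs = 30.5 kg) + (three 9.58 kg packs = 28.74 kg) = 59.24 kg.
That exceeds the Category SR passenger aircraft limit of 50 kg.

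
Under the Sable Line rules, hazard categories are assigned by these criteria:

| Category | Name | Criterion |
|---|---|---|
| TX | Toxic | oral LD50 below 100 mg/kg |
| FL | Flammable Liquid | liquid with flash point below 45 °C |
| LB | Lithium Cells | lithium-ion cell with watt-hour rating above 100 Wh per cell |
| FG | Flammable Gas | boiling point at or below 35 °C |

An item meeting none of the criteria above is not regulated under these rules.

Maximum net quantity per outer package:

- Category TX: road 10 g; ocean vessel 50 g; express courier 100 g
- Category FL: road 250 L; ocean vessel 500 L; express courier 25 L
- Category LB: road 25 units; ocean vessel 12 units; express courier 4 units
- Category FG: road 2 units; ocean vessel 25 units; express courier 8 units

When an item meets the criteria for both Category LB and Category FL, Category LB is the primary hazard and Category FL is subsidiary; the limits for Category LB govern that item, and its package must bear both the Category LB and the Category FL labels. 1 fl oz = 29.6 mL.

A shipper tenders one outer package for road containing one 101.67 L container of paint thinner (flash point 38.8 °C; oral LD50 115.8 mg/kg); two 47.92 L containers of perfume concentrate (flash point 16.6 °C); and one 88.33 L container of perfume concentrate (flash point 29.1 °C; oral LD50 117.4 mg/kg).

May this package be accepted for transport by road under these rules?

No

Flash point 38.8 °C meets the Category FL criterion (Flammable Liquid), so the paint thinner is Category FL.
Perfume concentrate: flash point 16.6 °C < 45 °C → Category FL (Flammable Liquid).
Perfume concentrate: flash point 29.1 °C < 45 °C → Category FL (Flammable Liquid).
Total Category FL: 101.67 L + (two 47.92 L containers = 95.84 L) + 88.33 L = 285.84 L.
285.84 L exceeds the road limit of 250 L for Category FL.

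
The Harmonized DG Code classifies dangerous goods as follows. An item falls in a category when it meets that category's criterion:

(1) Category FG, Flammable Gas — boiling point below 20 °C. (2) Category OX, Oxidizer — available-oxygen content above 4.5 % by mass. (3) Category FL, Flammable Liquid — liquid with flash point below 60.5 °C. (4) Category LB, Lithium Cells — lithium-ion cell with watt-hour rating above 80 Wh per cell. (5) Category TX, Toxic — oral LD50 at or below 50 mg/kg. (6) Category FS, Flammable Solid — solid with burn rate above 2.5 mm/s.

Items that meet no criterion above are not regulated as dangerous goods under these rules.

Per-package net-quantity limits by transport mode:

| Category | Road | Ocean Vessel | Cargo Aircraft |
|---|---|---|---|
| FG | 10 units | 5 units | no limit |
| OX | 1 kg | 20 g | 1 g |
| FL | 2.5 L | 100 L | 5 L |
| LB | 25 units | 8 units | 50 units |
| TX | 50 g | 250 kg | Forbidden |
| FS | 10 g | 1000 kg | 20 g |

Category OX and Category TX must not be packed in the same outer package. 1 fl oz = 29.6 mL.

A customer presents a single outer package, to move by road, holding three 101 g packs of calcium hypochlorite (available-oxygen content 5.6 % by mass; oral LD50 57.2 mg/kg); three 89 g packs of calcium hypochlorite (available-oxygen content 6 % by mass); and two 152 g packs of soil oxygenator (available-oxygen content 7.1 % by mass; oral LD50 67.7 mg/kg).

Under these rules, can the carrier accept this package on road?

Yes

With available-oxygen content 5.6 % by mass (> 4.5 % by mass), the calcium hypochlorite falls in Category OX.
The calcium hypochlorite has available-oxygen content 6 % by mass, which is > 4.5 % by mass, so it is Category OX (Oxidizer).
Available-oxygen content 7.1 % by mass meets the Category OX criterion (Oxidizer), so the soil oxygenator is Category OX.
Category OX net quantity: (three 101 g packs = 303 g) + (three 89 g packs = 267 g) + (two 152 g packs = 304 g) = 874 g.
874 g is within the road limit of 1 kg for Category OX.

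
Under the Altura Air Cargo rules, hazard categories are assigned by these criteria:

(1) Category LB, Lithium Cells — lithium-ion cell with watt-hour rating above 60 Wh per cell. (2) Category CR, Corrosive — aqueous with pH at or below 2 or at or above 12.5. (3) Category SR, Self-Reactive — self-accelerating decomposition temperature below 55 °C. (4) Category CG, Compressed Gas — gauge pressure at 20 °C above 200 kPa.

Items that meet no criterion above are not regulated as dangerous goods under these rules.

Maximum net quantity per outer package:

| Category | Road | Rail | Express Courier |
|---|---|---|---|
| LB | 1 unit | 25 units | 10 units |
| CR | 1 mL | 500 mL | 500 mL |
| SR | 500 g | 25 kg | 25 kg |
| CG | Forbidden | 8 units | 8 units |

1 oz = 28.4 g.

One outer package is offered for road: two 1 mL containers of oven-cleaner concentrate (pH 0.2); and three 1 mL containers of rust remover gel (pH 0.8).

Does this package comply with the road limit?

The oven-cleaner concentrate has pH 0.2, which is ≤ 2, so it is Category CR (Corrosive).
The rust remover gel has pH 0.8, which is ≤ 2, so it is Category CR (Corrosive).
Total Category CR: (two 1 mL containers = 2 mL) + (three 1 mL containers = 3 mL) = 5 mL.
5 mL > 1 mL (road limit, Category CR) — over the limit.

No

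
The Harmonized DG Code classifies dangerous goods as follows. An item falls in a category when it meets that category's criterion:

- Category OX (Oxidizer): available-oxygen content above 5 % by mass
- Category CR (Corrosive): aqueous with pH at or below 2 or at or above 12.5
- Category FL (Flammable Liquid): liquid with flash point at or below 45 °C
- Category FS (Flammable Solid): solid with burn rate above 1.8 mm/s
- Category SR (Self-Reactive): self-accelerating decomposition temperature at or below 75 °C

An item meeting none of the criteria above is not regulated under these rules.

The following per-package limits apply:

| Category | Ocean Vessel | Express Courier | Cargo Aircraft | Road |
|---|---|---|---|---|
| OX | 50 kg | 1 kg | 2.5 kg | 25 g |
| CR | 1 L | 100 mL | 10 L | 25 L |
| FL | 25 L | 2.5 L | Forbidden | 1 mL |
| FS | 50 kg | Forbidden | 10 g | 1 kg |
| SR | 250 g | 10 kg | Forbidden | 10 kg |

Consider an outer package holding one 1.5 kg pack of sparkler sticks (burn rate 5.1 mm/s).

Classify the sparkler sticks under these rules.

With burn rate 5.1 mm/s (> 1.8 mm/s), the sparkler sticks fall in Category FS.

Category FS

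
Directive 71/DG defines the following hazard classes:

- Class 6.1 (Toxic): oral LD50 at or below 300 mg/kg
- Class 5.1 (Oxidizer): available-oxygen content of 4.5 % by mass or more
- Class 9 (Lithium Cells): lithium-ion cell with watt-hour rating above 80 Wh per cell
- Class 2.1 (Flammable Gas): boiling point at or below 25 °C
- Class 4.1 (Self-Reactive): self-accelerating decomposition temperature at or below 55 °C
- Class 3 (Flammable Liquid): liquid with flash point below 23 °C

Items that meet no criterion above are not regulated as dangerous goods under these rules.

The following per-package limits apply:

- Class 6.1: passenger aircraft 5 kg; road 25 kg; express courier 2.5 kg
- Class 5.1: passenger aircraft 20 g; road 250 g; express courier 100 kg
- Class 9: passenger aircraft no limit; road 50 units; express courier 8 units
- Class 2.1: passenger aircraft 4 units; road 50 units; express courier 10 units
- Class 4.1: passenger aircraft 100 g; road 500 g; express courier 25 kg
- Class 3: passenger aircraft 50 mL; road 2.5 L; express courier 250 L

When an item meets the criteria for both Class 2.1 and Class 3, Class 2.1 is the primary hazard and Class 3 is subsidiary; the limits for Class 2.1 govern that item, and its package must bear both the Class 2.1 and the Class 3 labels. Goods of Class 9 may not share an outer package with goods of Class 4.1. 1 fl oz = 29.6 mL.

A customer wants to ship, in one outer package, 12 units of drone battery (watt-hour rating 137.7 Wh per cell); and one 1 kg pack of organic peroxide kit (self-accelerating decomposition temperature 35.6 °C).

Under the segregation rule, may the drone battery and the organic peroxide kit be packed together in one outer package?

No

With watt-hour rating 137.7 Wh per cell (> 80 Wh per cell), the drone battery falls in Class 9.
Organic peroxide kit: self-accelerating decomposition temperature 35.6 °C ≤ 55 °C → Class 4.1 (Self-Reactive).
Class 9 and Class 4.1 may not share an outer package.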